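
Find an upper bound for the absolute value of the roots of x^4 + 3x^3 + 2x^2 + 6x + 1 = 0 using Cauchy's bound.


Cauchy's bound: all roots r satisfy |r| <= 1 + max(|a_i/a_n|) for i = 0,...,n-1
where a_n is the leading coefficient.

Coefficients: [1, 3, 2, 6, 1]
Leading coefficient a_n = 1
Ratios |a_i/a_n|: 3, 2, 6, 1
Maximum ratio: 6
Cauchy's bound: |r| <= 1 + 6 = 7

Upper bound = 7


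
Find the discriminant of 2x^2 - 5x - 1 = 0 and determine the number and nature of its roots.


For ax^2 + bx + c = 0, discriminant D = b^2 - 4ac
Here a = 2, b = -5, c = -1
D = (-5)^2 - 4(2)(-1) = 25 + 8 = 33

D = 33 > 0 but not a perfect square
The equation has 2 distinct real irrational roots.

Discriminant = 33, 2 distinct real irrational roots


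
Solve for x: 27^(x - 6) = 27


Express both sides with the same base.
27 = 27^1
Since the bases match, equate exponents: x - 6 = 1
So x = 1 - (-6) = 7

x = 7


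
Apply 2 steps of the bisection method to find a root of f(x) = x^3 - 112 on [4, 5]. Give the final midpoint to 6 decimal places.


f(x) = x^3 - 112
f(4) = -48 < 0
f(5) = 13 > 0

Step 1: midpoint = (4.000000 + 5.000000)/2 = 4.500000
  f(4.500000) = -20.875000
  f(mid) < 0, so root is in [4.500000, 5.000000]

Step 2: midpoint = (4.500000 + 5.000000)/2 = 4.750000
  f(4.750000) = -4.828125
  f(mid) < 0, so root is in [4.750000, 5.000000]

midpoint = 4.750000


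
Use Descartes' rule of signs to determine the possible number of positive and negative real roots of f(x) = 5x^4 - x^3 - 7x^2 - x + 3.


Descartes' rule of signs:

For positive roots, count sign changes in f(x) = 5x^4 - x^3 - 7x^2 - x + 3:
Signs of coefficients: +, -, -, -, +
Number of sign changes: 2
Possible positive real roots: 2, 0

For negative roots, examine f(-x) = 5x^4 + x^3 - 7x^2 + x + 3:
Signs of coefficients: +, +, -, +, +
Number of sign changes: 2
Possible negative real roots: 2, 0

Positive roots: 2 or 0; Negative roots: 2 or 0


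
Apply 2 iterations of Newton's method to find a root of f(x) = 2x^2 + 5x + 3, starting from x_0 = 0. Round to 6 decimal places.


Newton's method: x_(n+1) = x_n - f(x_n)/f'(x_n)
f(x) = 2x^2 + 5x + 3
f'(x) = 4x + 5

Iteration 1:
  f(0.000000) = 3.000000
  f'(0.000000) = 5.000000
  x_1 = 0.000000 - (3.000000)/(5.000000) = -0.600000

Iteration 2:
  f(-0.600000) = 0.720000
  f'(-0.600000) = 2.600000
  x_2 = -0.600000 - (0.720000)/(2.600000) = -0.876923

x_2 = -0.876923


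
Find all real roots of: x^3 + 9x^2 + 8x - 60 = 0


Let p(x) = x^3 + 9x^2 + 8x - 60. By the rational root theorem (leading coefficient 1), any rational root is an integer divisor of 60: try ±1, ±2, ... in turn.
Test x = 1: value = -42 ≠ 0.
Test x = -1: value = -60 ≠ 0.
Test x = 2: value = 0 ✓, so (x - 2) is a factor.
Synthetic division by (x - 2): bring down 1; 1(2) + 9 = 11; 11(2) + 8 = 30; 30(2) - 60 = 0 → quotient x^2 + 11x + 30, remainder 0.
Solve the quadratic x^2 + 11x + 30 = 0: discriminant = 11^2 - 4(1)(30) = 121 - 120 = 1.
sqrt(1) = 1, so x = (-11 ± 1)/2: x = -5 or x = -6.

x = -6, x = -5, x = 2


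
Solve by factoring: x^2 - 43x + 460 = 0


We need two numbers that multiply to 460 and add to -43.
Those numbers are -20 and -23 (since (-20) * (-23) = 460 and (-20) + (-23) = -43).
So x^2 - 43x + 460 = (x - 20)(x - 23) = 0
Setting each factor to zero: x = 20 or x = 23

x = 20, x = 23


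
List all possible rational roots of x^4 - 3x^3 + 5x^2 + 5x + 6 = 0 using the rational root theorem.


Rational root theorem: possible roots are ±p/q where:
  p divides the constant term (6): p ∈ {1, 2, 3, 6}
  q divides the leading coefficient (1): q ∈ {1}

All possible rational roots: -6, -3, -2, -1, 1, 2, 3, 6

-6, -3, -2, -1, 1, 2, 3, 6


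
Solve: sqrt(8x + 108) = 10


Square both sides: 8x + 108 = 10^2 = 100
8x = 100 - 108 = -8
x = -1
Check: sqrt(8*(-1) + 108) = sqrt(100) = 10 ✓

x = -1


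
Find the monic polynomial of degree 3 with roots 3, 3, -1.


A monic polynomial with roots 3, 3, -1 is:
p(x) = (x - 3)(x - 3)(x + 1)
After multiplying by (x - 3): x - 3
After multiplying by (x - 3): x^2 - 6x + 9
After multiplying by (x + 1): x^3 - 5x^2 + 3x + 9

x^3 - 5x^2 + 3x + 9


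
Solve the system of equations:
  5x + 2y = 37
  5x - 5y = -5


Using Cramer's rule:
Determinant D = (5)(-5) - (5)(2) = -25 - 10 = -35
Dx = (37)(-5) - (-5)(2) = -185 + 10 = -175
Dy = (5)(-5) - (5)(37) = -25 - 185 = -210
x = Dx/D = -175/-35 = 5
y = Dy/D = -210/-35 = 6

x = 5, y = 6


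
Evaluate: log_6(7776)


We need the exponent such that 6^? = 7776
6^5 = 7776
Therefore log_6(7776) = 5

5


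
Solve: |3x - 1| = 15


An absolute value equation |expr| = 15 gives two cases:
Case 1: 3x - 1 = 15
  3x = 16, so x = 16/3
Case 2: 3x - 1 = -15
  3x = -14, so x = -14/3

x = -14/3, x = 16/3


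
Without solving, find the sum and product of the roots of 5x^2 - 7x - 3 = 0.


By Vieta's formulas for ax^2 + bx + c = 0:
  Sum of roots = -b/a
  Product of roots = c/a

Here a = 5, b = -7, c = -3
Sum = -(-7)/5 = 7/5
Product = -3/5 = -3/5

Sum = 7/5, Product = -3/5


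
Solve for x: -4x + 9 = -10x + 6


Starting with: -4x + 9 = -10x + 6
Move all x terms to left: (-4 + 10)x = 6 - 9
Simplify: 6x = -3
Divide both sides by 6: x = -1/2

x = -1/2


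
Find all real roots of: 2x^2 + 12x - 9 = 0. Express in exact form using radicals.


Using the quadratic formula: x = (-b ± sqrt(b^2 - 4ac)) / (2a)
Here a = 2, b = 12, c = -9
Discriminant = b^2 - 4ac = 12^2 - 4(2)(-9) = 144 + 72 = 216
Since discriminant = 216 > 0, there are two real roots.
x = (-12 ± 6*sqrt(6)) / 4
Simplifying: x = (-6 ± 3*sqrt(6)) / 2
Numerically: x ≈ 0.6742 or x ≈ -6.6742

x = (-6 + 3*sqrt(6)) / 2 or x = (-6 - 3*sqrt(6)) / 2


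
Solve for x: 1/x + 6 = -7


Subtract 6 from both sides: 1/x = -13
Multiply both sides by x: 1 = -13 * x
Divide by -13: x = -1/13

x = -1/13


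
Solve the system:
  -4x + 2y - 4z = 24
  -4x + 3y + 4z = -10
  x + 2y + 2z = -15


Using Cramer's rule. Expand each determinant along the first row.
D  = (-4)*[3*2 - 4*2] - 2*[(-4)*2 - 4*1] + (-4)*[(-4)*2 - 3*1]
  = (-4)*(-2) - 2*(-12) + (-4)*(-11) = 76
Dx = 24*[3*2 - 4*2] - 2*[(-10)*2 - 4*(-15)] + (-4)*[(-10)*2 - 3*(-15)]
  = 24*(-2) - 2*(40) + (-4)*(25) = -228
Dy = (-4)*[(-10)*2 - 4*(-15)] - 24*[(-4)*2 - 4*1] + (-4)*[(-4)*(-15) - (-10)*1]
  = (-4)*(40) - 24*(-12) + (-4)*(70) = -152
Dz = (-4)*[3*(-15) - (-10)*2] - 2*[(-4)*(-15) - (-10)*1] + 24*[(-4)*2 - 3*1]
  = (-4)*(-25) - 2*(70) + 24*(-11) = -304
x = Dx/D = -228/76 = -3, y = Dy/D = -152/76 = -2, z = Dz/D = -304/76 = -4
Check eq1: (-4)(-3) + (2)(-2) + (-4)(-4) = 24 = 24 ✓
Check eq2: (-4)(-3) + (3)(-2) + (4)(-4) = -10 = -10 ✓
Check eq3: (1)(-3) + (2)(-2) + (2)(-4) = -15 = -15 ✓

x = -3, y = -2, z = -4


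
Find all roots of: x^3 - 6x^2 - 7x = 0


The constant term is 0, so x = 0 is a root. Factor out x:
  x^2 - 6x - 7 = 0
Solve the quadratic x^2 - 6x - 7 = 0: discriminant = (-6)^2 - 4(1)(-7) = 36 + 28 = 64.
sqrt(64) = 8, so x = (6 ± 8)/2: x = 7 or x = -1.
Collecting all roots found:

x = -1, x = 0, x = 7


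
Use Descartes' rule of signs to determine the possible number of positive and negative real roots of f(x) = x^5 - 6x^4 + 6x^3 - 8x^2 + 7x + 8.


Descartes' rule of signs:

For positive roots, count sign changes in f(x) = x^5 - 6x^4 + 6x^3 - 8x^2 + 7x + 8:
Signs of coefficients: +, -, +, -, +, +
Number of sign changes: 4
Possible positive real roots: 4, 2, 0

For negative roots, examine f(-x) = -x^5 - 6x^4 - 6x^3 - 8x^2 - 7x + 8:
Signs of coefficients: -, -, -, -, -, +
Number of sign changes: 1
Possible negative real roots: 1

Positive roots: 4 or 2 or 0; Negative roots: 1


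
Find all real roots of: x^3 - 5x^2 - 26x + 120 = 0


Let p(x) = x^3 - 5x^2 - 26x + 120. By the rational root theorem (leading coefficient 1), any rational root is an integer divisor of 120: try ±1, ±2, ... in turn.
Test x = 1: value = 90 ≠ 0.
Test x = -1: value = 140 ≠ 0.
Test x = 2: value = 56 ≠ 0.
Test x = -2: value = 144 ≠ 0.
Test x = 3: value = 24 ≠ 0.
Test x = -3: value = 126 ≠ 0.
Test x = 4: value = 0 ✓, so (x - 4) is a factor.
Synthetic division by (x - 4): bring down 1; 1(4) - 5 = -1; (-1)(4) - 26 = -30; (-30)(4) + 120 = 0 → quotient x^2 - x - 30, remainder 0.
Solve the quadratic x^2 - x - 30 = 0: discriminant = (-1)^2 - 4(1)(-30) = 1 + 120 = 121.
sqrt(121) = 11, so x = (1 ± 11)/2: x = 6 or x = -5.

x = -5, x = 4, x = 6


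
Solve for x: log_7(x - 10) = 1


Convert to exponential form: x - 10 = 7^1 = 7
x = 7 + 10 = 17
Check: log_7(17 - 10) = log_7(7) = log_7(7) = 1 ✓

x = 17


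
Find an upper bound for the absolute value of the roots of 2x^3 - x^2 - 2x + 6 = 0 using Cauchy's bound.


Cauchy's bound: all roots r satisfy |r| <= 1 + max(|a_i/a_n|) for i = 0,...,n-1
where a_n is the leading coefficient.

Coefficients: [2, -1, -2, 6]
Leading coefficient a_n = 2
Ratios |a_i/a_n|: 1/2, 1, 3
Maximum ratio: 3
Cauchy's bound: |r| <= 1 + 3 = 4

Upper bound = 4


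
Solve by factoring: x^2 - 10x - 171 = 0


We need two numbers that multiply to -171 and add to -10.
Those numbers are 9 and -19 (since 9 * (-19) = -171 and 9 + (-19) = -10).
So x^2 - 10x - 171 = (x + 9)(x - 19) = 0
Setting each factor to zero: x = -9 or x = 19

x = -9, x = 19


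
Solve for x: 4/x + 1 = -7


Subtract 1 from both sides: 4/x = -8
Multiply both sides by x: 4 = -8 * x
Divide by -8: x = -1/2

x = -1/2


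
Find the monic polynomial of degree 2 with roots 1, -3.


A monic polynomial with roots 1, -3 is:
p(x) = (x - 1)(x + 3)
After multiplying by (x - 1): x - 1
After multiplying by (x + 3): x^2 + 2x - 3

x^2 + 2x - 3


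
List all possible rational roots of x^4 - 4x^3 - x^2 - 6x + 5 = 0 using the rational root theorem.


Rational root theorem: possible roots are ±p/q where:
  p divides the constant term (5): p ∈ {1, 5}
  q divides the leading coefficient (1): q ∈ {1}

All possible rational roots: -5, -1, 1, 5

-5, -1, 1, 5


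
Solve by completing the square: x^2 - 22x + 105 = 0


Start: x^2 - 22x + 105 = 0
Move constant: x^2 - 22x = -105
Half of -22 is -11, squared is 121
Add 121 to both sides: x^2 - 22x + 121 = 16
(x - 11)^2 = 16
x - 11 = ±4
x = 11 + 4 = 15 or x = 11 - 4 = 7

x = 7, x = 15


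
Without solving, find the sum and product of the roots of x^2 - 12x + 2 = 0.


By Vieta's formulas for ax^2 + bx + c = 0:
  Sum of roots = -b/a
  Product of roots = c/a

Here a = 1, b = -12, c = 2
Sum = -(-12)/1 = 12
Product = 2/1 = 2

Sum = 12, Product = 2


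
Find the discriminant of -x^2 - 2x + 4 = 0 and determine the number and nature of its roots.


For ax^2 + bx + c = 0, discriminant D = b^2 - 4ac
Here a = -1, b = -2, c = 4
D = (-2)^2 - 4(-1)(4) = 4 + 16 = 20

D = 20 > 0 but not a perfect square
The equation has 2 distinct real irrational roots.

Discriminant = 20, 2 distinct real irrational roots


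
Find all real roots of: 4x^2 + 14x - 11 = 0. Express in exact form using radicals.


Using the quadratic formula: x = (-b ± sqrt(b^2 - 4ac)) / (2a)
Here a = 4, b = 14, c = -11
Discriminant = b^2 - 4ac = 14^2 - 4(4)(-11) = 196 + 176 = 372
Since discriminant = 372 > 0, there are two real roots.
x = (-14 ± 2*sqrt(93)) / 8
Simplifying: x = (-7 ± sqrt(93)) / 4
Numerically: x ≈ 0.6609 or x ≈ -4.1609

x = (-7 + sqrt(93)) / 4 or x = (-7 - sqrt(93)) / 4


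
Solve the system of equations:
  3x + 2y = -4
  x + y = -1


Using Cramer's rule:
Determinant D = (3)(1) - (1)(2) = 3 - 2 = 1
Dx = (-4)(1) - (-1)(2) = -4 + 2 = -2
Dy = (3)(-1) - (1)(-4) = -3 + 4 = 1
x = Dx/D = -2/1 = -2
y = Dy/D = 1/1 = 1

x = -2, y = 1


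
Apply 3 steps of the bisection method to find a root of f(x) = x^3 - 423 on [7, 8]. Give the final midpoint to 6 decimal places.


f(x) = x^3 - 423
f(7) = -80 < 0
f(8) = 89 > 0

Step 1: midpoint = (7.000000 + 8.000000)/2 = 7.500000
  f(7.500000) = -1.125000
  f(mid) < 0, so root is in [7.500000, 8.000000]

Step 2: midpoint = (7.500000 + 8.000000)/2 = 7.750000
  f(7.750000) = 42.484375
  f(mid) > 0, so root is in [7.500000, 7.750000]

Step 3: midpoint = (7.500000 + 7.750000)/2 = 7.625000
  f(7.625000) = 20.322266
  f(mid) > 0, so root is in [7.500000, 7.625000]

midpoint = 7.625000


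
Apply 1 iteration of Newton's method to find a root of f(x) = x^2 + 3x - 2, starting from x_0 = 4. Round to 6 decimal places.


Newton's method: x_(n+1) = x_n - f(x_n)/f'(x_n)
f(x) = x^2 + 3x - 2
f'(x) = 2x + 3

Iteration 1:
  f(4.000000) = 26.000000
  f'(4.000000) = 11.000000
  x_1 = 4.000000 - (26.000000)/(11.000000) = 1.636364

x_1 = 1.636364


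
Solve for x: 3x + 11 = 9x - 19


Starting with: 3x + 11 = 9x - 19
Move all x terms to left: (3 - 9)x = -19 - 11
Simplify: -6x = -30
Divide both sides by -6: x = 5

x = 5


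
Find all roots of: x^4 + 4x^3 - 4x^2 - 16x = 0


The constant term is 0, so x = 0 is a root. Factor out x:
  x^3 + 4x^2 - 4x - 16 = 0
Let p(x) = x^3 + 4x^2 - 4x - 16. By the rational root theorem (leading coefficient 1), any rational root is an integer divisor of 16: try ±1, ±2, ... in turn.
Test x = 1: value = -15 ≠ 0.
Test x = -1: value = -9 ≠ 0.
Test x = 2: value = 0 ✓, so (x - 2) is a factor.
Synthetic division by (x - 2): bring down 1; 1(2) + 4 = 6; 6(2) - 4 = 8; 8(2) - 16 = 0 → quotient x^2 + 6x + 8, remainder 0.
Solve the quadratic x^2 + 6x + 8 = 0: discriminant = 6^2 - 4(1)(8) = 36 - 32 = 4.
sqrt(4) = 2, so x = (-6 ± 2)/2: x = -2 or x = -4.
Collecting all roots found:

x = -4, x = -2, x = 0, x = 2


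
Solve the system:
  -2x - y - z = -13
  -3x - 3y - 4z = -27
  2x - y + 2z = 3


Using Cramer's rule. Expand each determinant along the first row.
D  = (-2)*[(-3)*2 - (-4)*(-1)] - (-1)*[(-3)*2 - (-4)*2] + (-1)*[(-3)*(-1) - (-3)*2]
  = (-2)*(-10) - (-1)*(2) + (-1)*(9) = 13
Dx = (-13)*[(-3)*2 - (-4)*(-1)] - (-1)*[(-27)*2 - (-4)*3] + (-1)*[(-27)*(-1) - (-3)*3]
  = (-13)*(-10) - (-1)*(-42) + (-1)*(36) = 52
Dy = (-2)*[(-27)*2 - (-4)*3] - (-13)*[(-3)*2 - (-4)*2] + (-1)*[(-3)*3 - (-27)*2]
  = (-2)*(-42) - (-13)*(2) + (-1)*(45) = 65
Dz = (-2)*[(-3)*3 - (-27)*(-1)] - (-1)*[(-3)*3 - (-27)*2] + (-13)*[(-3)*(-1) - (-3)*2]
  = (-2)*(-36) - (-1)*(45) + (-13)*(9) = 0
x = Dx/D = 52/13 = 4, y = Dy/D = 65/13 = 5, z = Dz/D = 0/13 = 0
Check eq1: (-2)(4) + (-1)(5) + (-1)(0) = -13 = -13 ✓
Check eq2: (-3)(4) + (-3)(5) + (-4)(0) = -27 = -27 ✓
Check eq3: (2)(4) + (-1)(5) + (2)(0) = 3 = 3 ✓

x = 4, y = 5, z = 0


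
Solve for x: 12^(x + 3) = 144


Express both sides with the same base.
144 = 12^2
Since the bases match, equate exponents: x + 3 = 2
So x = 2 - (3) = -1

x = -1


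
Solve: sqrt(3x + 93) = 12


Square both sides: 3x + 93 = 12^2 = 144
3x = 144 - 93 = 51
x = 17
Check: sqrt(3*17 + 93) = sqrt(144) = 12 ✓

x = 17


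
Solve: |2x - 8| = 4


An absolute value equation |expr| = 4 gives two cases:
Case 1: 2x - 8 = 4
  2x = 12, so x = 6
Case 2: 2x - 8 = -4
  2x = 4, so x = 2

x = 2, x = 6


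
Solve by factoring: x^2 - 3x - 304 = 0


We need two numbers that multiply to -304 and add to -3.
Those numbers are 16 and -19 (since 16 * (-19) = -304 and 16 + (-19) = -3).
So x^2 - 3x - 304 = (x + 16)(x - 19) = 0
Setting each factor to zero: x = -16 or x = 19

x = -16, x = 19


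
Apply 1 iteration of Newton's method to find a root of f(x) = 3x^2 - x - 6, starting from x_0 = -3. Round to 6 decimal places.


Newton's method: x_(n+1) = x_n - f(x_n)/f'(x_n)
f(x) = 3x^2 - x - 6
f'(x) = 6x - 1

Iteration 1:
  f(-3.000000) = 24.000000
  f'(-3.000000) = -19.000000
  x_1 = -3.000000 - (24.000000)/(-19.000000) = -1.736842

x_1 = -1.736842


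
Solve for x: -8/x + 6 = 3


Subtract 6 from both sides: -8/x = -3
Multiply both sides by x: -8 = -3 * x
Divide by -3: x = 8/3

x = 8/3


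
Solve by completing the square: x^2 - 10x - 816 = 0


Start: x^2 - 10x - 816 = 0
Move constant: x^2 - 10x = 816
Half of -10 is -5, squared is 25
Add 25 to both sides: x^2 - 10x + 25 = 841
(x - 5)^2 = 841
x - 5 = ±29
x = 5 + 29 = 34 or x = 5 - 29 = -24

x = -24, x = 34


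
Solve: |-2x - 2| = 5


An absolute value equation |expr| = 5 gives two cases:
Case 1: -2x - 2 = 5
  -2x = 7, so x = -7/2
Case 2: -2x - 2 = -5
  -2x = -3, so x = 3/2

x = -7/2, x = 3/2


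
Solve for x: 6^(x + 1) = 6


Express both sides with the same base.
6 = 6^1
Since the bases match, equate exponents: x + 1 = 1
So x = 1 - (1) = 0

x = 0


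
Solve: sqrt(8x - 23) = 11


Square both sides: 8x - 23 = 11^2 = 121
8x = 121 + 23 = 144
x = 18
Check: sqrt(8*18 - 23) = sqrt(121) = 11 ✓

x = 18


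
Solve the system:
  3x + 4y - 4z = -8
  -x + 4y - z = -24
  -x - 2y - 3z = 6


Using Cramer's rule. Expand each determinant along the first row.
D  = 3*[4*(-3) - (-1)*(-2)] - 4*[(-1)*(-3) - (-1)*(-1)] + (-4)*[(-1)*(-2) - 4*(-1)]
  = 3*(-14) - 4*(2) + (-4)*(6) = -74
Dx = (-8)*[4*(-3) - (-1)*(-2)] - 4*[(-24)*(-3) - (-1)*6] + (-4)*[(-24)*(-2) - 4*6]
  = (-8)*(-14) - 4*(78) + (-4)*(24) = -296
Dy = 3*[(-24)*(-3) - (-1)*6] - (-8)*[(-1)*(-3) - (-1)*(-1)] + (-4)*[(-1)*6 - (-24)*(-1)]
  = 3*(78) - (-8)*(2) + (-4)*(-30) = 370
Dz = 3*[4*6 - (-24)*(-2)] - 4*[(-1)*6 - (-24)*(-1)] + (-8)*[(-1)*(-2) - 4*(-1)]
  = 3*(-24) - 4*(-30) + (-8)*(6) = 0
x = Dx/D = -296/-74 = 4, y = Dy/D = 370/-74 = -5, z = Dz/D = 0/-74 = 0
Check eq1: (3)(4) + (4)(-5) + (-4)(0) = -8 = -8 ✓
Check eq2: (-1)(4) + (4)(-5) + (-1)(0) = -24 = -24 ✓
Check eq3: (-1)(4) + (-2)(-5) + (-3)(0) = 6 = 6 ✓

x = 4, y = -5, z = 0


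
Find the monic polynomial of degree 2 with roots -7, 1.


A monic polynomial with roots -7, 1 is:
p(x) = (x + 7)(x - 1)
After multiplying by (x + 7): x + 7
After multiplying by (x - 1): x^2 + 6x - 7

x^2 + 6x - 7


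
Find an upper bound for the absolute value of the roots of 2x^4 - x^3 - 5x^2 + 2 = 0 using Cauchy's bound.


Cauchy's bound: all roots r satisfy |r| <= 1 + max(|a_i/a_n|) for i = 0,...,n-1
where a_n is the leading coefficient.

Coefficients: [2, -1, -5, 0, 2]
Leading coefficient a_n = 2
Ratios |a_i/a_n|: 1/2, 5/2, 0, 1
Maximum ratio: 5/2
Cauchy's bound: |r| <= 1 + 5/2 = 7/2

Upper bound = 7/2


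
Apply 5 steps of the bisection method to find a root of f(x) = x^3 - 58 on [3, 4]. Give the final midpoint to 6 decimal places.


f(x) = x^3 - 58
f(3) = -31 < 0
f(4) = 6 > 0

Step 1: midpoint = (3.000000 + 4.000000)/2 = 3.500000
  f(3.500000) = -15.125000
  f(mid) < 0, so root is in [3.500000, 4.000000]

Step 2: midpoint = (3.500000 + 4.000000)/2 = 3.750000
  f(3.750000) = -5.265625
  f(mid) < 0, so root is in [3.750000, 4.000000]

Step 3: midpoint = (3.750000 + 4.000000)/2 = 3.875000
  f(3.875000) = 0.185547
  f(mid) > 0, so root is in [3.750000, 3.875000]

Step 4: midpoint = (3.750000 + 3.875000)/2 = 3.812500
  f(3.812500) = -2.584717
  f(mid) < 0, so root is in [3.812500, 3.875000]

Step 5: midpoint = (3.812500 + 3.875000)/2 = 3.843750
  f(3.843750) = -1.210846
  f(mid) < 0, so root is in [3.843750, 3.875000]

midpoint = 3.843750


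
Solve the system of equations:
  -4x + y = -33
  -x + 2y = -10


Using Cramer's rule:
Determinant D = (-4)(2) - (-1)(1) = -8 + 1 = -7
Dx = (-33)(2) - (-10)(1) = -66 + 10 = -56
Dy = (-4)(-10) - (-1)(-33) = 40 - 33 = 7
x = Dx/D = -56/-7 = 8
y = Dy/D = 7/-7 = -1

x = 8, y = -1


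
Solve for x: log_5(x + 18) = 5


Convert to exponential form: x + 18 = 5^5 = 3125
x = 3125 - 18 = 3107
Check: log_5(3107 + 18) = log_5(3125) = log_5(3125) = 5 ✓

x = 3107


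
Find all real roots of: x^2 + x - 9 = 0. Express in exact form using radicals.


Using the quadratic formula: x = (-b ± sqrt(b^2 - 4ac)) / (2a)
Here a = 1, b = 1, c = -9
Discriminant = b^2 - 4ac = 1^2 - 4(1)(-9) = 1 + 36 = 37
Since discriminant = 37 > 0, there are two real roots.
x = (-1 ± sqrt(37)) / 2
Numerically: x ≈ 2.5414 or x ≈ -3.5414

x = (-1 + sqrt(37)) / 2 or x = (-1 - sqrt(37)) / 2


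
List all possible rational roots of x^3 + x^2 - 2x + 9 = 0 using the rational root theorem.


Rational root theorem: possible roots are ±p/q where:
  p divides the constant term (9): p ∈ {1, 3, 9}
  q divides the leading coefficient (1): q ∈ {1}

All possible rational roots: -9, -3, -1, 1, 3, 9

-9, -3, -1, 1, 3, 9


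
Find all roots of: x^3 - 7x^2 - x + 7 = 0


Let p(x) = x^3 - 7x^2 - x + 7. By the rational root theorem (leading coefficient 1), any rational root is an integer divisor of 7: try ±1, ±2, ... in turn.
Test x = 1: value = 0 ✓, so (x - 1) is a factor.
Synthetic division by (x - 1): bring down 1; 1(1) - 7 = -6; (-6)(1) - 1 = -7; (-7)(1) + 7 = 0 → quotient x^2 - 6x - 7, remainder 0.
Solve the quadratic x^2 - 6x - 7 = 0: discriminant = (-6)^2 - 4(1)(-7) = 36 + 28 = 64.
sqrt(64) = 8, so x = (6 ± 8)/2: x = 7 or x = -1.
Collecting all roots found:

x = -1, x = 1, x = 7


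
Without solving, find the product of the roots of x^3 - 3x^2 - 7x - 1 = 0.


By Vieta's formulas for x^3 + bx^2 + cx + d = 0:
  r1 + r2 + r3 = -b/a = 3
  r1*r2 + r1*r3 + r2*r3 = c/a = -7
  r1*r2*r3 = -d/a = 1


Product = 1


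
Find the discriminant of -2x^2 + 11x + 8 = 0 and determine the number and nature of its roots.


For ax^2 + bx + c = 0, discriminant D = b^2 - 4ac
Here a = -2, b = 11, c = 8
D = (11)^2 - 4(-2)(8) = 121 + 64 = 185

D = 185 > 0 but not a perfect square
The equation has 2 distinct real irrational roots.

Discriminant = 185, 2 distinct real irrational roots


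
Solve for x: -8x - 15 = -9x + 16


Starting with: -8x - 15 = -9x + 16
Move all x terms to left: (-8 + 9)x = 16 + 15
Simplify: x = 31
Divide both sides by 1: x = 31

x = 31


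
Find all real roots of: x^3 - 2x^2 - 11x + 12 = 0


Let p(x) = x^3 - 2x^2 - 11x + 12. By the rational root theorem (leading coefficient 1), any rational root is an integer divisor of 12: try ±1, ±2, ... in turn.
Test x = 1: value = 0 ✓, so (x - 1) is a factor.
Synthetic division by (x - 1): bring down 1; 1(1) - 2 = -1; (-1)(1) - 11 = -12; (-12)(1) + 12 = 0 → quotient x^2 - x - 12, remainder 0.
Solve the quadratic x^2 - x - 12 = 0: discriminant = (-1)^2 - 4(1)(-12) = 1 + 48 = 49.
sqrt(49) = 7, so x = (1 ± 7)/2: x = 4 or x = -3.

x = -3, x = 1, x = 4


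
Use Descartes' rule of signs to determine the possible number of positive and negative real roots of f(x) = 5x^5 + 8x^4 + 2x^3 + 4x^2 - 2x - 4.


Descartes' rule of signs:

For positive roots, count sign changes in f(x) = 5x^5 + 8x^4 + 2x^3 + 4x^2 - 2x - 4:
Signs of coefficients: +, +, +, +, -, -
Number of sign changes: 1
Possible positive real roots: 1

For negative roots, examine f(-x) = -5x^5 + 8x^4 - 2x^3 + 4x^2 + 2x - 4:
Signs of coefficients: -, +, -, +, +, -
Number of sign changes: 4
Possible negative real roots: 4, 2, 0

Positive roots: 1; Negative roots: 4 or 2 or 0


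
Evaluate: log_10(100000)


We need the exponent such that 10^? = 100000
10^5 = 100000
Therefore log_10(100000) = 5

5


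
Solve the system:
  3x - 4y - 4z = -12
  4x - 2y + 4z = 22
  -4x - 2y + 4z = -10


Using Cramer's rule. Expand each determinant along the first row.
D  = 3*[(-2)*4 - 4*(-2)] - (-4)*[4*4 - 4*(-4)] + (-4)*[4*(-2) - (-2)*(-4)]
  = 3*(0) - (-4)*(32) + (-4)*(-16) = 192
Dx = (-12)*[(-2)*4 - 4*(-2)] - (-4)*[22*4 - 4*(-10)] + (-4)*[22*(-2) - (-2)*(-10)]
  = (-12)*(0) - (-4)*(128) + (-4)*(-64) = 768
Dy = 3*[22*4 - 4*(-10)] - (-12)*[4*4 - 4*(-4)] + (-4)*[4*(-10) - 22*(-4)]
  = 3*(128) - (-12)*(32) + (-4)*(48) = 576
Dz = 3*[(-2)*(-10) - 22*(-2)] - (-4)*[4*(-10) - 22*(-4)] + (-12)*[4*(-2) - (-2)*(-4)]
  = 3*(64) - (-4)*(48) + (-12)*(-16) = 576
x = Dx/D = 768/192 = 4, y = Dy/D = 576/192 = 3, z = Dz/D = 576/192 = 3
Check eq1: (3)(4) + (-4)(3) + (-4)(3) = -12 = -12 ✓
Check eq2: (4)(4) + (-2)(3) + (4)(3) = 22 = 22 ✓
Check eq3: (-4)(4) + (-2)(3) + (4)(3) = -10 = -10 ✓

x = 4, y = 3, z = 3


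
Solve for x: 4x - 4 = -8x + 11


Starting with: 4x - 4 = -8x + 11
Move all x terms to left: (4 + 8)x = 11 + 4
Simplify: 12x = 15
Divide both sides by 12: x = 5/4

x = 5/4


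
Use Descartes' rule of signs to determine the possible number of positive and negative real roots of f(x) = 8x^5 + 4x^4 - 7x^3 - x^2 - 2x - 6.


Descartes' rule of signs:

For positive roots, count sign changes in f(x) = 8x^5 + 4x^4 - 7x^3 - x^2 - 2x - 6:
Signs of coefficients: +, +, -, -, -, -
Number of sign changes: 1
Possible positive real roots: 1

For negative roots, examine f(-x) = -8x^5 + 4x^4 + 7x^3 - x^2 + 2x - 6:
Signs of coefficients: -, +, +, -, +, -
Number of sign changes: 4
Possible negative real roots: 4, 2, 0

Positive roots: 1; Negative roots: 4 or 2 or 0


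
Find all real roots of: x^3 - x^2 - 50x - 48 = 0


Let p(x) = x^3 - x^2 - 50x - 48. By the rational root theorem (leading coefficient 1), any rational root is an integer divisor of 48: try ±1, ±2, ... in turn.
Test x = 1: value = -98 ≠ 0.
Test x = -1: value = 0 ✓, so (x + 1) is a factor.
Synthetic division by (x + 1): bring down 1; 1(-1) - 1 = -2; (-2)(-1) - 50 = -48; (-48)(-1) - 48 = 0 → quotient x^2 - 2x - 48, remainder 0.
Solve the quadratic x^2 - 2x - 48 = 0: discriminant = (-2)^2 - 4(1)(-48) = 4 + 192 = 196.
sqrt(196) = 14, so x = (2 ± 14)/2: x = 8 or x = -6.

x = -6, x = -1, x = 8


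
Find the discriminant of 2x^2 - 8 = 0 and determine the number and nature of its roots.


For ax^2 + bx + c = 0, discriminant D = b^2 - 4ac
Here a = 2, b = 0, c = -8
D = (0)^2 - 4(2)(-8) = 0 + 64 = 64

D = 64 > 0 and is a perfect square (sqrt = 8)
The equation has 2 distinct real rational roots.

Discriminant = 64, 2 distinct real rational roots


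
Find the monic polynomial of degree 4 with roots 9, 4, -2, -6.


A monic polynomial with roots 9, 4, -2, -6 is:
p(x) = (x - 9)(x - 4)(x + 2)(x + 6)
After multiplying by (x - 9): x - 9
After multiplying by (x - 4): x^2 - 13x + 36
After multiplying by (x + 2): x^3 - 11x^2 + 10x + 72
After multiplying by (x + 6): x^4 - 5x^3 - 56x^2 + 132x + 432

x^4 - 5x^3 - 56x^2 + 132x + 432


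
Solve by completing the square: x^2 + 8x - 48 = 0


Start: x^2 + 8x - 48 = 0
Move constant: x^2 + 8x = 48
Half of 8 is 4, squared is 16
Add 16 to both sides: x^2 + 8x + 16 = 64
(x + 4)^2 = 64
x + 4 = ±8
x = -4 + 8 = 4 or x = -4 - 8 = -12

x = -12, x = 4


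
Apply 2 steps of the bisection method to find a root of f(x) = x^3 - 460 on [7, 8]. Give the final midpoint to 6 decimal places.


f(x) = x^3 - 460
f(7) = -117 < 0
f(8) = 52 > 0

Step 1: midpoint = (7.000000 + 8.000000)/2 = 7.500000
  f(7.500000) = -38.125000
  f(mid) < 0, so root is in [7.500000, 8.000000]

Step 2: midpoint = (7.500000 + 8.000000)/2 = 7.750000
  f(7.750000) = 5.484375
  f(mid) > 0, so root is in [7.500000, 7.750000]

midpoint = 7.750000


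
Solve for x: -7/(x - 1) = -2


Multiply both sides by (x - 1): -7 = -2(x - 1)
Distribute: -7 = -2x + 2
-2x = -7 - 2 = -9
x = 9/2

x = 9/2


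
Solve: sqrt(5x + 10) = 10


Square both sides: 5x + 10 = 10^2 = 100
5x = 100 - 10 = 90
x = 18
Check: sqrt(5*18 + 10) = sqrt(100) = 10 ✓

x = 18


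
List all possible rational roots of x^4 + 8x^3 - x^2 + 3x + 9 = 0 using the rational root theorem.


Rational root theorem: possible roots are ±p/q where:
  p divides the constant term (9): p ∈ {1, 3, 9}
  q divides the leading coefficient (1): q ∈ {1}

All possible rational roots: -9, -3, -1, 1, 3, 9

-9, -3, -1, 1, 3, 9


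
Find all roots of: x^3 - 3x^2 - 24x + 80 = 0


Let p(x) = x^3 - 3x^2 - 24x + 80. By the rational root theorem (leading coefficient 1), any rational root is an integer divisor of 80: try ±1, ±2, ... in turn.
Test x = 1: value = 54 ≠ 0.
Test x = -1: value = 100 ≠ 0.
Test x = 2: value = 28 ≠ 0.
Test x = -2: value = 108 ≠ 0.
Test x = 4: value = 0 ✓, so (x - 4) is a factor.
Synthetic division by (x - 4): bring down 1; 1(4) - 3 = 1; 1(4) - 24 = -20; (-20)(4) + 80 = 0 → quotient x^2 + x - 20, remainder 0.
Solve the quadratic x^2 + x - 20 = 0: discriminant = 1^2 - 4(1)(-20) = 1 + 80 = 81.
sqrt(81) = 9, so x = (-1 ± 9)/2: x = 4 or x = -5.
Collecting all roots found:

x = -5, x = 4 (multiplicity 2)


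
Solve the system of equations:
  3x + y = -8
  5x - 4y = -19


Using Cramer's rule:
Determinant D = (3)(-4) - (5)(1) = -12 - 5 = -17
Dx = (-8)(-4) - (-19)(1) = 32 + 19 = 51
Dy = (3)(-19) - (5)(-8) = -57 + 40 = -17
x = Dx/D = 51/-17 = -3
y = Dy/D = -17/-17 = 1

x = -3, y = 1


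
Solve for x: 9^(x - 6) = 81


Express both sides with the same base.
81 = 9^2
Since the bases match, equate exponents: x - 6 = 2
So x = 2 - (-6) = 8

x = 8


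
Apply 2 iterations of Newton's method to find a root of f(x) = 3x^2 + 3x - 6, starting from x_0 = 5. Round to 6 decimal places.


Newton's method: x_(n+1) = x_n - f(x_n)/f'(x_n)
f(x) = 3x^2 + 3x - 6
f'(x) = 6x + 3

Iteration 1:
  f(5.000000) = 84.000000
  f'(5.000000) = 33.000000
  x_1 = 5.000000 - (84.000000)/(33.000000) = 2.454545

Iteration 2:
  f(2.454545) = 19.438017
  f'(2.454545) = 17.727273
  x_2 = 2.454545 - (19.438017)/(17.727273) = 1.358042

x_2 = 1.358042


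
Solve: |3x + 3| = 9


An absolute value equation |expr| = 9 gives two cases:
Case 1: 3x + 3 = 9
  3x = 6, so x = 2
Case 2: 3x + 3 = -9
  3x = -12, so x = -4

x = -4, x = 2


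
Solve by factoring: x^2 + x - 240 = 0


We need two numbers that multiply to -240 and add to 1.
Those numbers are -15 and 16 (since (-15) * 16 = -240 and (-15) + 16 = 1).
So x^2 + x - 240 = (x - 15)(x + 16) = 0
Setting each factor to zero: x = 15 or x = -16

x = -16, x = 15


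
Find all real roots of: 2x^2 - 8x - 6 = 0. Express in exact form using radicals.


Using the quadratic formula: x = (-b ± sqrt(b^2 - 4ac)) / (2a)
Here a = 2, b = -8, c = -6
Discriminant = b^2 - 4ac = (-8)^2 - 4(2)(-6) = 64 + 48 = 112
Since discriminant = 112 > 0, there are two real roots.
x = (8 ± 4*sqrt(7)) / 4
Simplifying: x = 2 ± sqrt(7)
Numerically: x ≈ 4.6458 or x ≈ -0.6458

x = 2 + sqrt(7) or x = 2 - sqrt(7)


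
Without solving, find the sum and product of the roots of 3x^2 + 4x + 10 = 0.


By Vieta's formulas for ax^2 + bx + c = 0:
  Sum of roots = -b/a
  Product of roots = c/a

Here a = 3, b = 4, c = 10
Sum = -(4)/3 = -4/3
Product = 10/3 = 10/3

Sum = -4/3, Product = 10/3


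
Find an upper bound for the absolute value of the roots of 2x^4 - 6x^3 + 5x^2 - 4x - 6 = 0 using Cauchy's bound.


Cauchy's bound: all roots r satisfy |r| <= 1 + max(|a_i/a_n|) for i = 0,...,n-1
where a_n is the leading coefficient.

Coefficients: [2, -6, 5, -4, -6]
Leading coefficient a_n = 2
Ratios |a_i/a_n|: 3, 5/2, 2, 3
Maximum ratio: 3
Cauchy's bound: |r| <= 1 + 3 = 4

Upper bound = 4


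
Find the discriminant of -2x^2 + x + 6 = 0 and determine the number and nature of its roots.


For ax^2 + bx + c = 0, discriminant D = b^2 - 4ac
Here a = -2, b = 1, c = 6
D = (1)^2 - 4(-2)(6) = 1 + 48 = 49

D = 49 > 0 and is a perfect square (sqrt = 7)
The equation has 2 distinct real rational roots.

Discriminant = 49, 2 distinct real rational roots


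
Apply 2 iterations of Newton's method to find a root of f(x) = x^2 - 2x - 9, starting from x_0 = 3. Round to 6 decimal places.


Newton's method: x_(n+1) = x_n - f(x_n)/f'(x_n)
f(x) = x^2 - 2x - 9
f'(x) = 2x - 2

Iteration 1:
  f(3.000000) = -6.000000
  f'(3.000000) = 4.000000
  x_1 = 3.000000 - (-6.000000)/(4.000000) = 4.500000

Iteration 2:
  f(4.500000) = 2.250000
  f'(4.500000) = 7.000000
  x_2 = 4.500000 - (2.250000)/(7.000000) = 4.178571

x_2 = 4.178571


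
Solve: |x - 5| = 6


An absolute value equation |expr| = 6 gives two cases:
Case 1: x - 5 = 6
  x = 11, so x = 11
Case 2: x - 5 = -6
  x = -1, so x = -1

x = -1, x = 11


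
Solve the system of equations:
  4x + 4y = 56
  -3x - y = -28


Using Cramer's rule:
Determinant D = (4)(-1) - (-3)(4) = -4 + 12 = 8
Dx = (56)(-1) - (-28)(4) = -56 + 112 = 56
Dy = (4)(-28) - (-3)(56) = -112 + 168 = 56
x = Dx/D = 56/8 = 7
y = Dy/D = 56/8 = 7

x = 7, y = 7


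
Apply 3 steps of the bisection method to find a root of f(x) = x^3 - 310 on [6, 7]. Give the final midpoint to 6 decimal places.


f(x) = x^3 - 310
f(6) = -94 < 0
f(7) = 33 > 0

Step 1: midpoint = (6.000000 + 7.000000)/2 = 6.500000
  f(6.500000) = -35.375000
  f(mid) < 0, so root is in [6.500000, 7.000000]

Step 2: midpoint = (6.500000 + 7.000000)/2 = 6.750000
  f(6.750000) = -2.453125
  f(mid) < 0, so root is in [6.750000, 7.000000]

Step 3: midpoint = (6.750000 + 7.000000)/2 = 6.875000
  f(6.875000) = 14.951172
  f(mid) > 0, so root is in [6.750000, 6.875000]

midpoint = 6.875000


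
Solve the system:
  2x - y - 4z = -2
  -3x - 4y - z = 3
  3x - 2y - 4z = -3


Using Cramer's rule. Expand each determinant along the first row.
D  = 2*[(-4)*(-4) - (-1)*(-2)] - (-1)*[(-3)*(-4) - (-1)*3] + (-4)*[(-3)*(-2) - (-4)*3]
  = 2*(14) - (-1)*(15) + (-4)*(18) = -29
Dx = (-2)*[(-4)*(-4) - (-1)*(-2)] - (-1)*[3*(-4) - (-1)*(-3)] + (-4)*[3*(-2) - (-4)*(-3)]
  = (-2)*(14) - (-1)*(-15) + (-4)*(-18) = 29
Dy = 2*[3*(-4) - (-1)*(-3)] - (-2)*[(-3)*(-4) - (-1)*3] + (-4)*[(-3)*(-3) - 3*3]
  = 2*(-15) - (-2)*(15) + (-4)*(0) = 0
Dz = 2*[(-4)*(-3) - 3*(-2)] - (-1)*[(-3)*(-3) - 3*3] + (-2)*[(-3)*(-2) - (-4)*3]
  = 2*(18) - (-1)*(0) + (-2)*(18) = 0
x = Dx/D = 29/-29 = -1, y = Dy/D = 0/-29 = 0, z = Dz/D = 0/-29 = 0
Check eq1: (2)(-1) + (-1)(0) + (-4)(0) = -2 = -2 ✓
Check eq2: (-3)(-1) + (-4)(0) + (-1)(0) = 3 = 3 ✓
Check eq3: (3)(-1) + (-2)(0) + (-4)(0) = -3 = -3 ✓

x = -1, y = 0, z = 0


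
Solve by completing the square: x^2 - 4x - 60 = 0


Start: x^2 - 4x - 60 = 0
Move constant: x^2 - 4x = 60
Half of -4 is -2, squared is 4
Add 4 to both sides: x^2 - 4x + 4 = 64
(x - 2)^2 = 64
x - 2 = ±8
x = 2 + 8 = 10 or x = 2 - 8 = -6

x = -6, x = 10


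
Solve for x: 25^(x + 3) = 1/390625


Express both sides with the same base.
1/390625 = 25^(-4)
Since the bases match, equate exponents: x + 3 = -4
So x = -4 - (3) = -7

x = -7


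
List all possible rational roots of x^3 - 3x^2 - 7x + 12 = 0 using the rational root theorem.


Rational root theorem: possible roots are ±p/q where:
  p divides the constant term (12): p ∈ {1, 2, 3, 4, 6, 12}
  q divides the leading coefficient (1): q ∈ {1}

All possible rational roots: -12, -6, -4, -3, -2, -1, 1, 2, 3, 4, 6, 12

-12, -6, -4, -3, -2, -1, 1, 2, 3, 4, 6, 12


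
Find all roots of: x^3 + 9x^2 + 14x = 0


The constant term is 0, so x = 0 is a root. Factor out x:
  x^2 + 9x + 14 = 0
Solve the quadratic x^2 + 9x + 14 = 0: discriminant = 9^2 - 4(1)(14) = 81 - 56 = 25.
sqrt(25) = 5, so x = (-9 ± 5)/2: x = -2 or x = -7.
Collecting all roots found:

x = -7, x = -2, x = 0


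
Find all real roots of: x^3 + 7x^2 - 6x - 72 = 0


Let p(x) = x^3 + 7x^2 - 6x - 72. By the rational root theorem (leading coefficient 1), any rational root is an integer divisor of 72: try ±1, ±2, ... in turn.
Test x = 1: value = -70 ≠ 0.
Test x = -1: value = -60 ≠ 0.
Test x = 2: value = -48 ≠ 0.
Test x = -2: value = -40 ≠ 0.
Test x = 3: value = 0 ✓, so (x - 3) is a factor.
Synthetic division by (x - 3): bring down 1; 1(3) + 7 = 10; 10(3) - 6 = 24; 24(3) - 72 = 0 → quotient x^2 + 10x + 24, remainder 0.
Solve the quadratic x^2 + 10x + 24 = 0: discriminant = 10^2 - 4(1)(24) = 100 - 96 = 4.
sqrt(4) = 2, so x = (-10 ± 2)/2: x = -4 or x = -6.

x = -6, x = -4, x = 3


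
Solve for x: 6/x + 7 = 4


Subtract 7 from both sides: 6/x = -3
Multiply both sides by x: 6 = -3 * x
Divide by -3: x = -2

x = -2


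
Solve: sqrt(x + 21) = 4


Square both sides: x + 21 = 4^2 = 16
x = 16 - 21 = -5
x = -5
Check: sqrt(1*(-5) + 21) = sqrt(16) = 4 ✓

x = -5


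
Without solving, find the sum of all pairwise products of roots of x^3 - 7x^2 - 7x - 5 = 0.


By Vieta's formulas for x^3 + bx^2 + cx + d = 0:
  r1 + r2 + r3 = -b/a = 7
  r1*r2 + r1*r3 + r2*r3 = c/a = -7
  r1*r2*r3 = -d/a = 5


Sum of pairwise products = -7


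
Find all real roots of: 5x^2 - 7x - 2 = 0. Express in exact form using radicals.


Using the quadratic formula: x = (-b ± sqrt(b^2 - 4ac)) / (2a)
Here a = 5, b = -7, c = -2
Discriminant = b^2 - 4ac = (-7)^2 - 4(5)(-2) = 49 + 40 = 89
Since discriminant = 89 > 0, there are two real roots.
x = (7 ± sqrt(89)) / 10
Numerically: x ≈ 1.6434 or x ≈ -0.2434

x = (7 + sqrt(89)) / 10 or x = (7 - sqrt(89)) / 10


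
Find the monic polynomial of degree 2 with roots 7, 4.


A monic polynomial with roots 7, 4 is:
p(x) = (x - 7)(x - 4)
After multiplying by (x - 7): x - 7
After multiplying by (x - 4): x^2 - 11x + 28

x^2 - 11x + 28


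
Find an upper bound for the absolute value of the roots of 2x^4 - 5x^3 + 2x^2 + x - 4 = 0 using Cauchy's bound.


Cauchy's bound: all roots r satisfy |r| <= 1 + max(|a_i/a_n|) for i = 0,...,n-1
where a_n is the leading coefficient.

Coefficients: [2, -5, 2, 1, -4]
Leading coefficient a_n = 2
Ratios |a_i/a_n|: 5/2, 1, 1/2, 2
Maximum ratio: 5/2
Cauchy's bound: |r| <= 1 + 5/2 = 7/2

Upper bound = 7/2


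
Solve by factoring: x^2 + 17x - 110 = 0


We need two numbers that multiply to -110 and add to 17.
Those numbers are 22 and -5 (since 22 * (-5) = -110 and 22 + (-5) = 17).
So x^2 + 17x - 110 = (x + 22)(x - 5) = 0
Setting each factor to zero: x = -22 or x = 5

x = -22, x = 5


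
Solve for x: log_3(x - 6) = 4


Convert to exponential form: x - 6 = 3^4 = 81
x = 81 + 6 = 87
Check: log_3(87 - 6) = log_3(81) = log_3(81) = 4 ✓

x = 87


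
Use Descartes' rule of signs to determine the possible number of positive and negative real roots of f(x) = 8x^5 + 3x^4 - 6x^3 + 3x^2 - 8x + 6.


Descartes' rule of signs:

For positive roots, count sign changes in f(x) = 8x^5 + 3x^4 - 6x^3 + 3x^2 - 8x + 6:
Signs of coefficients: +, +, -, +, -, +
Number of sign changes: 4
Possible positive real roots: 4, 2, 0

For negative roots, examine f(-x) = -8x^5 + 3x^4 + 6x^3 + 3x^2 + 8x + 6:
Signs of coefficients: -, +, +, +, +, +
Number of sign changes: 1
Possible negative real roots: 1

Positive roots: 4 or 2 or 0; Negative roots: 1


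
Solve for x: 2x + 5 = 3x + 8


Starting with: 2x + 5 = 3x + 8
Move all x terms to left: (2 - 3)x = 8 - 5
Simplify: -x = 3
Divide both sides by -1: x = -3

x = -3


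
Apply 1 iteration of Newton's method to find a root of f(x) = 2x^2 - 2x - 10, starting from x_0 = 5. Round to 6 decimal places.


Newton's method: x_(n+1) = x_n - f(x_n)/f'(x_n)
f(x) = 2x^2 - 2x - 10
f'(x) = 4x - 2

Iteration 1:
  f(5.000000) = 30.000000
  f'(5.000000) = 18.000000
  x_1 = 5.000000 - (30.000000)/(18.000000) = 3.333333

x_1 = 3.333333


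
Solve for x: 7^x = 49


Express both sides with the same base.
49 = 7^2
Since the bases match: x = 2

x = 2


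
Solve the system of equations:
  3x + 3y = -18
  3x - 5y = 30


Using Cramer's rule:
Determinant D = (3)(-5) - (3)(3) = -15 - 9 = -24
Dx = (-18)(-5) - (30)(3) = 90 - 90 = 0
Dy = (3)(30) - (3)(-18) = 90 + 54 = 144
x = Dx/D = 0/-24 = 0
y = Dy/D = 144/-24 = -6

x = 0, y = -6


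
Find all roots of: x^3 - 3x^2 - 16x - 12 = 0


Let p(x) = x^3 - 3x^2 - 16x - 12. By the rational root theorem (leading coefficient 1), any rational root is an integer divisor of 12: try ±1, ±2, ... in turn.
Test x = 1: value = -30 ≠ 0.
Test x = -1: value = 0 ✓, so (x + 1) is a factor.
Synthetic division by (x + 1): bring down 1; 1(-1) - 3 = -4; (-4)(-1) - 16 = -12; (-12)(-1) - 12 = 0 → quotient x^2 - 4x - 12, remainder 0.
Solve the quadratic x^2 - 4x - 12 = 0: discriminant = (-4)^2 - 4(1)(-12) = 16 + 48 = 64.
sqrt(64) = 8, so x = (4 ± 8)/2: x = 6 or x = -2.
Collecting all roots found:

x = -2, x = -1, x = 6


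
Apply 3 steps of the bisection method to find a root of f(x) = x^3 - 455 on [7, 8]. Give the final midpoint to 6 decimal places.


f(x) = x^3 - 455
f(7) = -112 < 0
f(8) = 57 > 0

Step 1: midpoint = (7.000000 + 8.000000)/2 = 7.500000
  f(7.500000) = -33.125000
  f(mid) < 0, so root is in [7.500000, 8.000000]

Step 2: midpoint = (7.500000 + 8.000000)/2 = 7.750000
  f(7.750000) = 10.484375
  f(mid) > 0, so root is in [7.500000, 7.750000]

Step 3: midpoint = (7.500000 + 7.750000)/2 = 7.625000
  f(7.625000) = -11.677734
  f(mid) < 0, so root is in [7.625000, 7.750000]

midpoint = 7.625000


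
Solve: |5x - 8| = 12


An absolute value equation |expr| = 12 gives two cases:
Case 1: 5x - 8 = 12
  5x = 20, so x = 4
Case 2: 5x - 8 = -12
  5x = -4, so x = -4/5

x = -4/5, x = 4


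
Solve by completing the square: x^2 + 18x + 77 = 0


Start: x^2 + 18x + 77 = 0
Move constant: x^2 + 18x = -77
Half of 18 is 9, squared is 81
Add 81 to both sides: x^2 + 18x + 81 = 4
(x + 9)^2 = 4
x + 9 = ±2
x = -9 + 2 = -7 or x = -9 - 2 = -11

x = -11, x = -7
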